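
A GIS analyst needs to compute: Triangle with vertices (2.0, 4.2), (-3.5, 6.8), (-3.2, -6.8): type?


Side lengths squared: AB^2=37.01, BC^2=185.05, CA^2=148.04
Sorted: [37.01, 148.04, 185.05]
By sides: Scalene, By angles: Right

Scalene, Right


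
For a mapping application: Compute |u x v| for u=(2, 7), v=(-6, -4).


|u x v| = |2*(-4) - 7*(-6)|
= |(-8) - (-42)| = 34

34


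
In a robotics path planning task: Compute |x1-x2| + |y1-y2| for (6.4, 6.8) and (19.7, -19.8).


|6.4-19.7| + |6.8-(-19.8)| = 13.3 + 26.6 = 39.9

39.9


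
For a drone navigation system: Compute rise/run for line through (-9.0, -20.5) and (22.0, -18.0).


slope = (y2-y1)/(x2-x1) = ((-18)-(-20.5))/(22-(-9)) = 2.5/31 = 0.0806

0.0806


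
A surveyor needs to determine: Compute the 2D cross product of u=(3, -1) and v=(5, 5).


u x v = u_x*v_y - u_y*v_x = 3*5 - (-1)*5
= 15 - (-5) = 20

20


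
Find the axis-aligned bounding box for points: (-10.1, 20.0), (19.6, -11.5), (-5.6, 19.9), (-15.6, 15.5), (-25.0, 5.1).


x range: [-25, 19.6]
y range: [-11.5, 20]
Bounding box: (-25,-11.5) to (19.6,20)

(-25,-11.5) to (19.6,20)


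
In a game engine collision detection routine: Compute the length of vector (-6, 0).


|u| = sqrt((-6)^2 + 0^2) = sqrt(36) = 6

6


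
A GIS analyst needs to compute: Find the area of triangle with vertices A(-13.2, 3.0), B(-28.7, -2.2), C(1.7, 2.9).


Area = |x_A(y_B-y_C) + x_B(y_C-y_A) + x_C(y_A-y_B)|/2
= |67.32 + 2.87 + 8.84|/2
= 79.03/2 = 39.515

39.515


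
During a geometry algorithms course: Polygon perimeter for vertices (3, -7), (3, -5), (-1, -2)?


Sides: (3, -7)->(3, -5): sqrt(4) = 2, (3, -5)->(-1, -2): sqrt(25) = 5, (-1, -2)->(3, -7): sqrt(41) = 6.403124
Sum = 13.403124
Perimeter = 13.4031

13.4031


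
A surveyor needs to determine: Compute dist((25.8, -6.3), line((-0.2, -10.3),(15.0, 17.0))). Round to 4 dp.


|cross product| = 649
|line direction| = sqrt(976.33) = 31.2463
Distance = 649/sqrt(976.33) = 20.7705

20.7705


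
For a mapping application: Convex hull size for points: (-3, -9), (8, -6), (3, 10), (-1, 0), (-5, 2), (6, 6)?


Convex hull vertices (CCW): (-5, 2), (-3, -9), (8, -6), (6, 6), (3, 10)
Count = 5

5


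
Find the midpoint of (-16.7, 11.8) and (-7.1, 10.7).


M = (((-16.7)+(-7.1))/2, (11.8+10.7)/2)
= (-11.9, 11.25)

(-11.9, 11.25)


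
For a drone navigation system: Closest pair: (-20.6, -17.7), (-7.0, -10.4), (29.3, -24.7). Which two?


d(P0,P1) = 15.4353, d(P0,P2) = 50.3886, d(P1,P2) = 39.0151
Closest: P0 and P1

Closest pair: (-20.6, -17.7) and (-7.0, -10.4), distance = 15.4353


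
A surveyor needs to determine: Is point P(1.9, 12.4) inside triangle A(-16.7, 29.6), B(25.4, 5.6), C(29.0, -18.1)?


Cross products: AB x AP = -277.72, BC x BP = -532.47, CA x CP = -101.18
All same sign? yes

Yes, inside


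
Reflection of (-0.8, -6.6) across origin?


Reflection over origin: (x,y) -> (-x,-y)
(-0.8, -6.6) -> (0.8, 6.6)

(0.8, 6.6)


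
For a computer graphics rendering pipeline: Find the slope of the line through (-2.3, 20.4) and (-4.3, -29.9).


slope = (y2-y1)/(x2-x1) = ((-29.9)-20.4)/((-4.3)-(-2.3)) = (-50.3)/(-2) = 25.15

25.15


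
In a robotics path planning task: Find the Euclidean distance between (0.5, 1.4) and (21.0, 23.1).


dx=20.5, dy=21.7
d^2 = 20.5^2 + 21.7^2 = 891.14
d = sqrt(891.14) = 29.852

29.852


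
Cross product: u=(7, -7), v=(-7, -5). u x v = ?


u x v = u_x*v_y - u_y*v_x = 7*(-5) - (-7)*(-7)
= (-35) - 49 = -84

-84


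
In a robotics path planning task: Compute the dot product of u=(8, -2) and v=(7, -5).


u . v = u_x*v_x + u_y*v_y = 8*7 + (-2)*(-5)
= 56 + 10 = 66

66


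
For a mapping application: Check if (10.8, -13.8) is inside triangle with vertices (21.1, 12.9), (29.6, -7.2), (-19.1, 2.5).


Cross products: AB x AP = -433.98, BC x BP = 503.78, CA x CP = -966.22
All same sign? no

No, outside


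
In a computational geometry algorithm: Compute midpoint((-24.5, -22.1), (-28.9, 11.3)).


M = (((-24.5)+(-28.9))/2, ((-22.1)+11.3)/2)
= (-26.7, -5.4)

(-26.7, -5.4)


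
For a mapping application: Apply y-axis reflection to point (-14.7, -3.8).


Reflection over y-axis: (x,y) -> (-x,y)
(-14.7, -3.8) -> (14.7, -3.8)

(14.7, -3.8)


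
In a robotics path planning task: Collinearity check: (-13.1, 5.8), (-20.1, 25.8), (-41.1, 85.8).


Cross product: ((-20.1)-(-13.1))*(85.8-5.8) - (25.8-5.8)*((-41.1)-(-13.1))
= 0

Yes, collinear


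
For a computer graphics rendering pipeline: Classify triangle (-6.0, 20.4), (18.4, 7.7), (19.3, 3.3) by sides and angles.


Side lengths squared: AB^2=756.65, BC^2=20.17, CA^2=932.5
Sorted: [20.17, 756.65, 932.5]
By sides: Scalene, By angles: Obtuse

Scalene, Obtuse


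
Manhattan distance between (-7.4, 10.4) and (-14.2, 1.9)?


|(-7.4)-(-14.2)| + |10.4-1.9| = 6.8 + 8.5 = 15.3

15.3


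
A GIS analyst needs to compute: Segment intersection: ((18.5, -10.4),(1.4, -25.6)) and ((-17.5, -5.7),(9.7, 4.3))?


Cross products: d1=-487.84, d2=-730.28, d3=-627.57, d4=-385.13
d1*d2 < 0 and d3*d4 < 0? no

No, they don't intersect


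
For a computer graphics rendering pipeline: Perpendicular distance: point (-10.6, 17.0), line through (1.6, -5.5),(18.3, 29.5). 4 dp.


|cross product| = 802.75
|line direction| = sqrt(1503.89) = 38.78
Distance = 802.75/sqrt(1503.89) = 20.7001

20.7001


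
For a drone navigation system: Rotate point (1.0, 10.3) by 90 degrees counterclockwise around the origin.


90° CCW: (x,y) -> (-y, x)
(1,10.3) -> (-10.3, 1)

(-10.3, 1)


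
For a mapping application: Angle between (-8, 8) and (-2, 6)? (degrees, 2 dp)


u.v = 64, |u| = sqrt(128) = 11.3137, |v| = sqrt(40) = 6.3246
cos(theta) = u.v/(|u||v|) = 64/sqrt(5120) = 0.894427
theta = acos(0.894427) = 26.57 degrees

26.57 degrees


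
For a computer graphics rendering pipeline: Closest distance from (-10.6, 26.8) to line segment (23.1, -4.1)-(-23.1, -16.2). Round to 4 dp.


Project P onto AB: t = 0.5187 (clamped to [0,1])
Closest point on segment: (-0.8634, -10.3761)
Distance: 38.43

38.43


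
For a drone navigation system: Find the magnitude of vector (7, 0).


|u| = sqrt(7^2 + 0^2) = sqrt(49) = 7

7


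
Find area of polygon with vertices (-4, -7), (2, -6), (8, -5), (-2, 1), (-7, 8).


Shoelace sum: ((-4)*(-6) - 2*(-7)) + (2*(-5) - 8*(-6)) + (8*1 - (-2)*(-5)) + ((-2)*8 - (-7)*1) + ((-7)*(-7) - (-4)*8)
= 146
Area = |146|/2 = 73

73


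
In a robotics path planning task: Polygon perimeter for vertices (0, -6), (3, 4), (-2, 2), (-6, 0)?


Sides: (0, -6)->(3, 4): sqrt(109) = 10.440307, (3, 4)->(-2, 2): sqrt(29) = 5.385165, (-2, 2)->(-6, 0): sqrt(20) = 4.472136, (-6, 0)->(0, -6): sqrt(72) = 8.485281
Sum = 28.782889
Perimeter = 28.7829

28.7829


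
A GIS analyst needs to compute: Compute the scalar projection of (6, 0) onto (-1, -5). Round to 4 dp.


u.v = -6, |v| = sqrt(26) = 5.099
Scalar projection = u.v / |v| = -6 / sqrt(26) = -1.1767

-1.1767


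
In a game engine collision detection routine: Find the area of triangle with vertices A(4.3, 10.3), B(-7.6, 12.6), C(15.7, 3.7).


Area = |x_A(y_B-y_C) + x_B(y_C-y_A) + x_C(y_A-y_B)|/2
= |38.27 + 50.16 + (-36.11)|/2
= 52.32/2 = 26.16

26.16


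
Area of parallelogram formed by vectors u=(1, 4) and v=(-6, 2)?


|u x v| = |1*2 - 4*(-6)|
= |2 - (-24)| = 26

26


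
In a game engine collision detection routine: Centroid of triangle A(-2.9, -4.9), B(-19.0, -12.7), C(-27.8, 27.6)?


Centroid = ((x_A+x_B+x_C)/3, (y_A+y_B+y_C)/3)
= (((-2.9)+(-19)+(-27.8))/3, ((-4.9)+(-12.7)+27.6)/3)
= (-16.5667, 3.3333)

(-16.5667, 3.3333)


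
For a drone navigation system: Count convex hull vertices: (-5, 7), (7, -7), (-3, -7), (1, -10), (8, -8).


Convex hull vertices (CCW): (-5, 7), (-3, -7), (1, -10), (8, -8)
Count = 4

4


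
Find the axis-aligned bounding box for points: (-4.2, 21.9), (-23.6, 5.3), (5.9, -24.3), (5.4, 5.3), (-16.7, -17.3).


x range: [-23.6, 5.9]
y range: [-24.3, 21.9]
Bounding box: (-23.6,-24.3) to (5.9,21.9)

(-23.6,-24.3) to (5.9,21.9)


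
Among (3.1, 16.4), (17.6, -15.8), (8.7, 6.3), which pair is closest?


d(P0,P1) = 35.3142, d(P0,P2) = 11.5486, d(P1,P2) = 23.8248
Closest: P0 and P2

Closest pair: (3.1, 16.4) and (8.7, 6.3), distance = 11.5486


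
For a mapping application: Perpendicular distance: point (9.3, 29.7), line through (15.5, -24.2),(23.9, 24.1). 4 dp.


|cross product| = 752.22
|line direction| = sqrt(2403.45) = 49.025
Distance = 752.22/sqrt(2403.45) = 15.3436

15.3436


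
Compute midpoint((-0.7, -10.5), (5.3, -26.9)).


M = (((-0.7)+5.3)/2, ((-10.5)+(-26.9))/2)
= (2.3, -18.7)

(2.3, -18.7)


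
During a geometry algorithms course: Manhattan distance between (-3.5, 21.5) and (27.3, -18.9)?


|(-3.5)-27.3| + |21.5-(-18.9)| = 30.8 + 40.4 = 71.2

71.2


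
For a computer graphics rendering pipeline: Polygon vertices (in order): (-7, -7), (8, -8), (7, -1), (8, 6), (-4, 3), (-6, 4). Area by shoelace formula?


Shoelace sum: ((-7)*(-8) - 8*(-7)) + (8*(-1) - 7*(-8)) + (7*6 - 8*(-1)) + (8*3 - (-4)*6) + ((-4)*4 - (-6)*3) + ((-6)*(-7) - (-7)*4)
= 330
Area = |330|/2 = 165

165


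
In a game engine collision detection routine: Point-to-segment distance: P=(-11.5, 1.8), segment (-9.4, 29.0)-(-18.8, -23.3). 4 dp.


Project P onto AB: t = 0.5108 (clamped to [0,1])
Closest point on segment: (-14.2015, 2.2855)
Distance: 2.7447

2.7447


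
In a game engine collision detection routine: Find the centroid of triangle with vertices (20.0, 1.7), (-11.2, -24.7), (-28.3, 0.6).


Centroid = ((x_A+x_B+x_C)/3, (y_A+y_B+y_C)/3)
= ((20+(-11.2)+(-28.3))/3, (1.7+(-24.7)+0.6)/3)
= (-6.5, -7.4667)

(-6.5, -7.4667)


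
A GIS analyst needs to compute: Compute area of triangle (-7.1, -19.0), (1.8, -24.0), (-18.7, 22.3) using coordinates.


Area = |x_A(y_B-y_C) + x_B(y_C-y_A) + x_C(y_A-y_B)|/2
= |328.73 + 74.34 + (-93.5)|/2
= 309.57/2 = 154.785

154.785


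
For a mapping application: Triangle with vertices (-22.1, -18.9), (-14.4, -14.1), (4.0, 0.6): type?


Side lengths squared: AB^2=82.33, BC^2=554.65, CA^2=1061.46
Sorted: [82.33, 554.65, 1061.46]
By sides: Scalene, By angles: Obtuse

Scalene, Obtuse


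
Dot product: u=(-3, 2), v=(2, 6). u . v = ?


u . v = u_x*v_x + u_y*v_y = (-3)*2 + 2*6
= (-6) + 12 = 6

6


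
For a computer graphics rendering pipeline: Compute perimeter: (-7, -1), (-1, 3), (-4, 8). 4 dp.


Sides: (-7, -1)->(-1, 3): sqrt(52) = 7.211103, (-1, 3)->(-4, 8): sqrt(34) = 5.830952, (-4, 8)->(-7, -1): sqrt(90) = 9.486833
Sum = 22.528888
Perimeter = 22.5289

22.5289


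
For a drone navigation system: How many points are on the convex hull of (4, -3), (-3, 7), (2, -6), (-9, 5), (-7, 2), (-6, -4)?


Convex hull vertices (CCW): (-9, 5), (-6, -4), (2, -6), (4, -3), (-3, 7)
Count = 5

5


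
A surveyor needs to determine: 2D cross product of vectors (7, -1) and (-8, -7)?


u x v = u_x*v_y - u_y*v_x = 7*(-7) - (-1)*(-8)
= (-49) - 8 = -57

-57


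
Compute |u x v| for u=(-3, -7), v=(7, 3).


|u x v| = |(-3)*3 - (-7)*7|
= |(-9) - (-49)| = 40

40


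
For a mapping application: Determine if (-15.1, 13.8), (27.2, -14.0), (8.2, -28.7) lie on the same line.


Cross product: (27.2-(-15.1))*((-28.7)-13.8) - ((-14)-13.8)*(8.2-(-15.1))
= -1150.01

No, not collinear


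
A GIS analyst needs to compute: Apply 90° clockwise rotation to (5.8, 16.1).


90° CW: (x,y) -> (y, -x)
(5.8,16.1) -> (16.1, -5.8)

(16.1, -5.8)


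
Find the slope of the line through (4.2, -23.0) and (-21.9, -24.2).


slope = (y2-y1)/(x2-x1) = ((-24.2)-(-23))/((-21.9)-4.2) = (-1.2)/(-26.1) = 0.046

0.046


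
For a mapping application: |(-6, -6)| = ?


|u| = sqrt((-6)^2 + (-6)^2) = sqrt(72) = 8.4853

8.4853


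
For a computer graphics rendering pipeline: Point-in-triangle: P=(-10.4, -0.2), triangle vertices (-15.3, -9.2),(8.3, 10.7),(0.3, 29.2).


Cross products: AB x AP = 114.89, BC x BP = 433.15, CA x CP = 47.76
All same sign? yes

Yes, inside


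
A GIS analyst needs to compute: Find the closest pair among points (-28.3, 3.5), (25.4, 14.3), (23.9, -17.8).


d(P0,P1) = 54.7753, d(P0,P2) = 56.3785, d(P1,P2) = 32.135
Closest: P1 and P2

Closest pair: (25.4, 14.3) and (23.9, -17.8), distance = 32.135


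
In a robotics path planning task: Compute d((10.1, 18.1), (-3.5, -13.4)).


dx=-13.6, dy=-31.5
d^2 = (-13.6)^2 + (-31.5)^2 = 1177.21
d = sqrt(1177.21) = 34.3105

34.3105


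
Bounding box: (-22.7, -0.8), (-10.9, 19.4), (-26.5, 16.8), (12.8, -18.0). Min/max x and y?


x range: [-26.5, 12.8]
y range: [-18, 19.4]
Bounding box: (-26.5,-18) to (12.8,19.4)

(-26.5,-18) to (12.8,19.4)


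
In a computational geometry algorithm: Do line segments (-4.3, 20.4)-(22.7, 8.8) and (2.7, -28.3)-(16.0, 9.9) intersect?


Cross products: d1=915.11, d2=-270.57, d3=-1233.7, d4=-48.02
d1*d2 < 0 and d3*d4 < 0? no

No, they don't intersect


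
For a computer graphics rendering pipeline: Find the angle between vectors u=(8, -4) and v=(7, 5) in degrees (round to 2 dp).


u.v = 36, |u| = sqrt(80) = 8.9443, |v| = sqrt(74) = 8.6023
cos(theta) = u.v/(|u||v|) = 36/sqrt(5920) = 0.467888
theta = acos(0.467888) = 62.1 degrees

62.1 degrees


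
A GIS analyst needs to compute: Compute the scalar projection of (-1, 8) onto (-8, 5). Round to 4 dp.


u.v = 48, |v| = sqrt(89) = 9.434
Scalar projection = u.v / |v| = 48 / sqrt(89) = 5.088

5.088


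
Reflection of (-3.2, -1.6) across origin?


Reflection over origin: (x,y) -> (-x,-y)
(-3.2, -1.6) -> (3.2, 1.6)

(3.2, 1.6)


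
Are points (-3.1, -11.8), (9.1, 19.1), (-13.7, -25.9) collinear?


Cross product: (9.1-(-3.1))*((-25.9)-(-11.8)) - (19.1-(-11.8))*((-13.7)-(-3.1))
= 155.52

No, not collinear


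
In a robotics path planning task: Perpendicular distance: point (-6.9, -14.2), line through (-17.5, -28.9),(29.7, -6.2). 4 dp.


|cross product| = 453.22
|line direction| = sqrt(2743.13) = 52.3749
Distance = 453.22/sqrt(2743.13) = 8.6534

8.6534


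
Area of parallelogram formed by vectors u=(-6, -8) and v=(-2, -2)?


|u x v| = |(-6)*(-2) - (-8)*(-2)|
= |12 - 16| = 4

4


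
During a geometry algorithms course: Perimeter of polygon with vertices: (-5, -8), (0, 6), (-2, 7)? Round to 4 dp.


Sides: (-5, -8)->(0, 6): sqrt(221) = 14.866069, (0, 6)->(-2, 7): sqrt(5) = 2.236068, (-2, 7)->(-5, -8): sqrt(234) = 15.297059
Sum = 32.399196
Perimeter = 32.3992

32.3992


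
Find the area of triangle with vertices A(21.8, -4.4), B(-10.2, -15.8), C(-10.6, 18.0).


Area = |x_A(y_B-y_C) + x_B(y_C-y_A) + x_C(y_A-y_B)|/2
= |(-736.84) + (-228.48) + (-120.84)|/2
= 1086.16/2 = 543.08

543.08


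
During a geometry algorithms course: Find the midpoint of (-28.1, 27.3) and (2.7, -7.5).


M = (((-28.1)+2.7)/2, (27.3+(-7.5))/2)
= (-12.7, 9.9)

(-12.7, 9.9)


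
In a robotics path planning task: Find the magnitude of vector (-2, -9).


|u| = sqrt((-2)^2 + (-9)^2) = sqrt(85) = 9.2195

9.2195


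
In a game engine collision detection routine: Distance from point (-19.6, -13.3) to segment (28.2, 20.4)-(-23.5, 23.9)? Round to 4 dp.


Project P onto AB: t = 0.8764 (clamped to [0,1])
Closest point on segment: (-17.1109, 23.4675)
Distance: 36.8516

36.8516


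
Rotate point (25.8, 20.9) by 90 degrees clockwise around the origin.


90° CW: (x,y) -> (y, -x)
(25.8,20.9) -> (20.9, -25.8)

(20.9, -25.8)


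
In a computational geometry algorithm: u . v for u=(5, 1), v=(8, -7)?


u . v = u_x*v_x + u_y*v_y = 5*8 + 1*(-7)
= 40 + (-7) = 33

33


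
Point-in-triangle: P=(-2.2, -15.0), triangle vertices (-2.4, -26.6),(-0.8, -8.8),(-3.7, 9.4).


Cross products: AB x AP = 15, BC x BP = 43.46, CA x CP = 22.28
All same sign? yes

Yes, inside


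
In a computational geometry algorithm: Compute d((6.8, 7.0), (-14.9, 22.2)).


dx=-21.7, dy=15.2
d^2 = (-21.7)^2 + 15.2^2 = 701.93
d = sqrt(701.93) = 26.494

26.494


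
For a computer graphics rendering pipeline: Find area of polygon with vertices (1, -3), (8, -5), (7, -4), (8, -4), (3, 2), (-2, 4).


Shoelace sum: (1*(-5) - 8*(-3)) + (8*(-4) - 7*(-5)) + (7*(-4) - 8*(-4)) + (8*2 - 3*(-4)) + (3*4 - (-2)*2) + ((-2)*(-3) - 1*4)
= 72
Area = |72|/2 = 36

36


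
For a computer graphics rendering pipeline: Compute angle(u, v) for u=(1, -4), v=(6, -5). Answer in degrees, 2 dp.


u.v = 26, |u| = sqrt(17) = 4.1231, |v| = sqrt(61) = 7.8102
cos(theta) = u.v/(|u||v|) = 26/sqrt(1037) = 0.807391
theta = acos(0.807391) = 36.16 degrees

36.16 degrees


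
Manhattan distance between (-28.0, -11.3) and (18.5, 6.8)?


|(-28)-18.5| + |(-11.3)-6.8| = 46.5 + 18.1 = 64.6

64.6


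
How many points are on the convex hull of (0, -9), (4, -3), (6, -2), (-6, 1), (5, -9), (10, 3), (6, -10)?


Convex hull vertices (CCW): (-6, 1), (0, -9), (6, -10), (10, 3)
Count = 4

4


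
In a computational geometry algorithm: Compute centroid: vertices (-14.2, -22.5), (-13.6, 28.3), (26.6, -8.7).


Centroid = ((x_A+x_B+x_C)/3, (y_A+y_B+y_C)/3)
= (((-14.2)+(-13.6)+26.6)/3, ((-22.5)+28.3+(-8.7))/3)
= (-0.4, -0.9667)

(-0.4, -0.9667)


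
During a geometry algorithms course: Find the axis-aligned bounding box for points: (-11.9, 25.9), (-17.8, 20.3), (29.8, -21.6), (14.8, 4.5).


x range: [-17.8, 29.8]
y range: [-21.6, 25.9]
Bounding box: (-17.8,-21.6) to (29.8,25.9)

(-17.8,-21.6) to (29.8,25.9)


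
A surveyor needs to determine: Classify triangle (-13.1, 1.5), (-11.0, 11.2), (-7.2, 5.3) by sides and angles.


Side lengths squared: AB^2=98.5, BC^2=49.25, CA^2=49.25
Sorted: [49.25, 49.25, 98.5]
By sides: Isosceles, By angles: Right

Isosceles, Right


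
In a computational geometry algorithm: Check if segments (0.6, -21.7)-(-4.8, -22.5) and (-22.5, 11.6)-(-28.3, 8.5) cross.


Cross products: d1=264.75, d2=252.65, d3=-198.3, d4=-186.2
d1*d2 < 0 and d3*d4 < 0? no

No, they don't intersect


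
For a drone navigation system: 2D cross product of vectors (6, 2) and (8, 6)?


u x v = u_x*v_y - u_y*v_x = 6*6 - 2*8
= 36 - 16 = 20

20


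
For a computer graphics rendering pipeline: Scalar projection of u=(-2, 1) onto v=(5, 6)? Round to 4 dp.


u.v = -4, |v| = sqrt(61) = 7.8102
Scalar projection = u.v / |v| = -4 / sqrt(61) = -0.5121

-0.5121


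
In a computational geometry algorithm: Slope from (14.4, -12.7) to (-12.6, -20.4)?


slope = (y2-y1)/(x2-x1) = ((-20.4)-(-12.7))/((-12.6)-14.4) = (-7.7)/(-27) = 0.2852

0.2852


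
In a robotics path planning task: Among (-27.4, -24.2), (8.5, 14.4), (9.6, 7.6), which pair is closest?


d(P0,P1) = 52.714, d(P0,P2) = 48.7877, d(P1,P2) = 6.8884
Closest: P1 and P2

Closest pair: (8.5, 14.4) and (9.6, 7.6), distance = 6.8884


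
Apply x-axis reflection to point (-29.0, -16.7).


Reflection over x-axis: (x,y) -> (x,-y)
(-29, -16.7) -> (-29, 16.7)

(-29, 16.7)


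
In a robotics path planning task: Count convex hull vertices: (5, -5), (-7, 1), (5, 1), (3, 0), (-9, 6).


Convex hull vertices (CCW): (-9, 6), (-7, 1), (5, -5), (5, 1)
Count = 4

4


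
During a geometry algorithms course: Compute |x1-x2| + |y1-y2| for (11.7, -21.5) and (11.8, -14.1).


|11.7-11.8| + |(-21.5)-(-14.1)| = 0.1 + 7.4 = 7.5

7.5


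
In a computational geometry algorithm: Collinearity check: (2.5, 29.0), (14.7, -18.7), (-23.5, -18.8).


Cross product: (14.7-2.5)*((-18.8)-29) - ((-18.7)-29)*((-23.5)-2.5)
= -1823.36

No, not collinear


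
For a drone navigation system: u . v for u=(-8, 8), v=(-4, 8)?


u . v = u_x*v_x + u_y*v_y = (-8)*(-4) + 8*8
= 32 + 64 = 96

96


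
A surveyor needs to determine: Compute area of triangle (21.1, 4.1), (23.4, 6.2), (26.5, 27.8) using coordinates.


Area = |x_A(y_B-y_C) + x_B(y_C-y_A) + x_C(y_A-y_B)|/2
= |(-455.76) + 554.58 + (-55.65)|/2
= 43.17/2 = 21.585

21.585


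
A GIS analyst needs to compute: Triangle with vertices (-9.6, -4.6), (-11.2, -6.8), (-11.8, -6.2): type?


Side lengths squared: AB^2=7.4, BC^2=0.72, CA^2=7.4
Sorted: [0.72, 7.4, 7.4]
By sides: Isosceles, By angles: Acute

Isosceles, Acute


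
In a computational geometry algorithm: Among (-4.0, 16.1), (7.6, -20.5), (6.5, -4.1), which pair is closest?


d(P0,P1) = 38.3943, d(P0,P2) = 22.766, d(P1,P2) = 16.4368
Closest: P1 and P2

Closest pair: (7.6, -20.5) and (6.5, -4.1), distance = 16.4368


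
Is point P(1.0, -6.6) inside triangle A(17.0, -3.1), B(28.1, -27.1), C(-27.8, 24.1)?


Cross products: AB x AP = -422.85, BC x BP = 241.57, CA x CP = -592
All same sign? no

No, outside


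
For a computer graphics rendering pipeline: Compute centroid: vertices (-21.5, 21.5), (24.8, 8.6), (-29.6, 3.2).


Centroid = ((x_A+x_B+x_C)/3, (y_A+y_B+y_C)/3)
= (((-21.5)+24.8+(-29.6))/3, (21.5+8.6+3.2)/3)
= (-8.7667, 11.1)

(-8.7667, 11.1)


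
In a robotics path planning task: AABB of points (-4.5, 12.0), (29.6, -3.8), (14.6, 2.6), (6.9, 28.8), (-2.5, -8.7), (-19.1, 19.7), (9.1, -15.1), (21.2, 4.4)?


x range: [-19.1, 29.6]
y range: [-15.1, 28.8]
Bounding box: (-19.1,-15.1) to (29.6,28.8)

(-19.1,-15.1) to (29.6,28.8)


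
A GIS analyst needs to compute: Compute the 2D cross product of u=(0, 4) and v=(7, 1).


u x v = u_x*v_y - u_y*v_x = 0*1 - 4*7
= 0 - 28 = -28

-28


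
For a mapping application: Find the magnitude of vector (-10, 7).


|u| = sqrt((-10)^2 + 7^2) = sqrt(149) = 12.2066

12.2066


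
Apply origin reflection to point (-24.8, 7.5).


Reflection over origin: (x,y) -> (-x,-y)
(-24.8, 7.5) -> (24.8, -7.5)

(24.8, -7.5)


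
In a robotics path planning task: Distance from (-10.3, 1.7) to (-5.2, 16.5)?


dx=5.1, dy=14.8
d^2 = 5.1^2 + 14.8^2 = 245.05
d = sqrt(245.05) = 15.6541

15.6541


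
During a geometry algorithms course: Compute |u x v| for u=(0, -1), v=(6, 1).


|u x v| = |0*1 - (-1)*6|
= |0 - (-6)| = 6

6


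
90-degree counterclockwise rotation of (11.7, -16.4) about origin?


90° CCW: (x,y) -> (-y, x)
(11.7,-16.4) -> (16.4, 11.7)

(16.4, 11.7)


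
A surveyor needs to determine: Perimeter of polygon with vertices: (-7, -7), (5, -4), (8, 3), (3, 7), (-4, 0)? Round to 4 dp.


Sides: (-7, -7)->(5, -4): sqrt(153) = 12.369317, (5, -4)->(8, 3): sqrt(58) = 7.615773, (8, 3)->(3, 7): sqrt(41) = 6.403124, (3, 7)->(-4, 0): sqrt(98) = 9.899495, (-4, 0)->(-7, -7): sqrt(58) = 7.615773
Sum = 43.903482
Perimeter = 43.9035

43.9035


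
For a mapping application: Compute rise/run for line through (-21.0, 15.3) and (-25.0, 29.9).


slope = (y2-y1)/(x2-x1) = (29.9-15.3)/((-25)-(-21)) = 14.6/(-4) = -3.65

-3.65


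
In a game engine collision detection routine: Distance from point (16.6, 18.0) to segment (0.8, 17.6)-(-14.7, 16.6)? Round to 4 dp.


Project P onto AB: t = 0 (clamped to [0,1])
Closest point on segment: (0.8, 17.6)
Distance: 15.8051

15.8051


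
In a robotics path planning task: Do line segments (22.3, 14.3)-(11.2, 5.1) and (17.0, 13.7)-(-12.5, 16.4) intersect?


Cross products: d1=-32.01, d2=269.36, d3=-42.1, d4=-343.47
d1*d2 < 0 and d3*d4 < 0? no

No, they don't intersect


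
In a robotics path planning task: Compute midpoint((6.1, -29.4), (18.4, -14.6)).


M = ((6.1+18.4)/2, ((-29.4)+(-14.6))/2)
= (12.25, -22)

(12.25, -22)


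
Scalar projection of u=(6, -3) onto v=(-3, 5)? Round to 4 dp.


u.v = -33, |v| = sqrt(34) = 5.831
Scalar projection = u.v / |v| = -33 / sqrt(34) = -5.6595

-5.6595


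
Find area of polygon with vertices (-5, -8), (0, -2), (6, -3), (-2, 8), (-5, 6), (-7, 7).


Shoelace sum: ((-5)*(-2) - 0*(-8)) + (0*(-3) - 6*(-2)) + (6*8 - (-2)*(-3)) + ((-2)*6 - (-5)*8) + ((-5)*7 - (-7)*6) + ((-7)*(-8) - (-5)*7)
= 190
Area = |190|/2 = 95

95


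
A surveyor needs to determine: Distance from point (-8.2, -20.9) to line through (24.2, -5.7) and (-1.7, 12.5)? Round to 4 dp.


|cross product| = 983.36
|line direction| = sqrt(1002.05) = 31.6552
Distance = 983.36/sqrt(1002.05) = 31.0647

31.0647


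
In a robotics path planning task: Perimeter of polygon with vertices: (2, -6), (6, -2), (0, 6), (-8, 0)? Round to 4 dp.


Sides: (2, -6)->(6, -2): sqrt(32) = 5.656854, (6, -2)->(0, 6): sqrt(100) = 10, (0, 6)->(-8, 0): sqrt(100) = 10, (-8, 0)->(2, -6): sqrt(136) = 11.661904
Sum = 37.318758
Perimeter = 37.3188

37.3188


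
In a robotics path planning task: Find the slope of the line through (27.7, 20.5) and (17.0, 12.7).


slope = (y2-y1)/(x2-x1) = (12.7-20.5)/(17-27.7) = (-7.8)/(-10.7) = 0.729

0.729


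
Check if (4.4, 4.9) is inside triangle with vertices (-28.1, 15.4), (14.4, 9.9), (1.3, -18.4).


Cross products: AB x AP = -267.5, BC x BP = -217.5, CA x CP = -789.8
All same sign? yes

Yes, inside


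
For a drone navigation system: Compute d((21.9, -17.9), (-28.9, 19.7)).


dx=-50.8, dy=37.6
d^2 = (-50.8)^2 + 37.6^2 = 3994.4
d = sqrt(3994.4) = 63.2013

63.2013


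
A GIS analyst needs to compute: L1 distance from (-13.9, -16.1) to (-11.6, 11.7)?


|(-13.9)-(-11.6)| + |(-16.1)-11.7| = 2.3 + 27.8 = 30.1

30.1


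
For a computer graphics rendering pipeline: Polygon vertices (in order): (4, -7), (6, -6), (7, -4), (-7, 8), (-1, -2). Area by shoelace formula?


Shoelace sum: (4*(-6) - 6*(-7)) + (6*(-4) - 7*(-6)) + (7*8 - (-7)*(-4)) + ((-7)*(-2) - (-1)*8) + ((-1)*(-7) - 4*(-2))
= 101
Area = |101|/2 = 50.5

50.5


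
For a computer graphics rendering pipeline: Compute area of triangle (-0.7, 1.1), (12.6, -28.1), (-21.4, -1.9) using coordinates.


Area = |x_A(y_B-y_C) + x_B(y_C-y_A) + x_C(y_A-y_B)|/2
= |18.34 + (-37.8) + (-624.88)|/2
= 644.34/2 = 322.17

322.17


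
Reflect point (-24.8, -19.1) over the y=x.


Reflection over y=x: (x,y) -> (y,x)
(-24.8, -19.1) -> (-19.1, -24.8)

(-19.1, -24.8)


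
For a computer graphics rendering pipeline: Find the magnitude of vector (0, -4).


|u| = sqrt(0^2 + (-4)^2) = sqrt(16) = 4

4


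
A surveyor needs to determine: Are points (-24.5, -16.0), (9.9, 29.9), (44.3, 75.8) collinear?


Cross product: (9.9-(-24.5))*(75.8-(-16)) - (29.9-(-16))*(44.3-(-24.5))
= 0

Yes, collinear


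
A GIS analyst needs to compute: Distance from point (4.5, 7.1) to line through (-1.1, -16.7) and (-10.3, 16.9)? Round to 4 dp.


|cross product| = 407.12
|line direction| = sqrt(1213.6) = 34.8368
Distance = 407.12/sqrt(1213.6) = 11.6865

11.6865


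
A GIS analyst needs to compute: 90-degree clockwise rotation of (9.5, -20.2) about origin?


90° CW: (x,y) -> (y, -x)
(9.5,-20.2) -> (-20.2, -9.5)

(-20.2, -9.5)


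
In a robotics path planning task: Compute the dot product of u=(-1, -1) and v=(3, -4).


u . v = u_x*v_x + u_y*v_y = (-1)*3 + (-1)*(-4)
= (-3) + 4 = 1

1


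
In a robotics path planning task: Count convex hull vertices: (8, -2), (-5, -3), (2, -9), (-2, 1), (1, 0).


Convex hull vertices (CCW): (-5, -3), (2, -9), (8, -2), (-2, 1)
Count = 4

4


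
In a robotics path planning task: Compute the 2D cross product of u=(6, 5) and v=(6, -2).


u x v = u_x*v_y - u_y*v_x = 6*(-2) - 5*6
= (-12) - 30 = -42

-42


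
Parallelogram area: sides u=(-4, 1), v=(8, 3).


|u x v| = |(-4)*3 - 1*8|
= |(-12) - 8| = 20

20


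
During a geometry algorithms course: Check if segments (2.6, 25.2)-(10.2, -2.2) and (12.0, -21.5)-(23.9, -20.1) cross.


Cross products: d1=568.89, d2=232.19, d3=-97.36, d4=239.34
d1*d2 < 0 and d3*d4 < 0? no

No, they don't intersect


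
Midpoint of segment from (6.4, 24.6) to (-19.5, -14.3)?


M = ((6.4+(-19.5))/2, (24.6+(-14.3))/2)
= (-6.55, 5.15)

(-6.55, 5.15)


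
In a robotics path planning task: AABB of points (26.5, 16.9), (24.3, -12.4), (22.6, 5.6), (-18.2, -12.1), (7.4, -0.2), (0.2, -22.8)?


x range: [-18.2, 26.5]
y range: [-22.8, 16.9]
Bounding box: (-18.2,-22.8) to (26.5,16.9)

(-18.2,-22.8) to (26.5,16.9)


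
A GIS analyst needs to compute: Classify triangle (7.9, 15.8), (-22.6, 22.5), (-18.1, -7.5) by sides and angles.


Side lengths squared: AB^2=975.14, BC^2=920.25, CA^2=1218.89
Sorted: [920.25, 975.14, 1218.89]
By sides: Scalene, By angles: Acute

Scalene, Acute


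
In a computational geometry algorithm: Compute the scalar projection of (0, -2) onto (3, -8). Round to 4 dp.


u.v = 16, |v| = sqrt(73) = 8.544
Scalar projection = u.v / |v| = 16 / sqrt(73) = 1.8727

1.8727


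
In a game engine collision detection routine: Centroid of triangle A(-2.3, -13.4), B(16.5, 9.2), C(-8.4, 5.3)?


Centroid = ((x_A+x_B+x_C)/3, (y_A+y_B+y_C)/3)
= (((-2.3)+16.5+(-8.4))/3, ((-13.4)+9.2+5.3)/3)
= (1.9333, 0.3667)

(1.9333, 0.3667)


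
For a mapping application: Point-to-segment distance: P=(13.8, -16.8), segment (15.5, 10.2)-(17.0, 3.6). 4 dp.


Project P onto AB: t = 1 (clamped to [0,1])
Closest point on segment: (17, 3.6)
Distance: 20.6495

20.6495


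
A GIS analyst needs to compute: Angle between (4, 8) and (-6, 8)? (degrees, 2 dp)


u.v = 40, |u| = sqrt(80) = 8.9443, |v| = sqrt(100) = 10
cos(theta) = u.v/(|u||v|) = 40/sqrt(8000) = 0.447214
theta = acos(0.447214) = 63.43 degrees

63.43 degrees


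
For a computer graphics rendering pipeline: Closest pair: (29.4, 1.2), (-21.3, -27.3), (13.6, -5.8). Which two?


d(P0,P1) = 58.1613, d(P0,P2) = 17.2812, d(P1,P2) = 40.991
Closest: P0 and P2

Closest pair: (29.4, 1.2) and (13.6, -5.8), distance = 17.2812


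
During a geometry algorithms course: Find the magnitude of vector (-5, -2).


|u| = sqrt((-5)^2 + (-2)^2) = sqrt(29) = 5.3852

5.3852


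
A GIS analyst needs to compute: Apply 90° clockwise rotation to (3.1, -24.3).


90° CW: (x,y) -> (y, -x)
(3.1,-24.3) -> (-24.3, -3.1)

(-24.3, -3.1)


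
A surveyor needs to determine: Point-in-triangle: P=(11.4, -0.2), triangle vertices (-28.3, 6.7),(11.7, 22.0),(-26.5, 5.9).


Cross products: AB x AP = -883.41, BC x BP = 843.21, CA x CP = -19.34
All same sign? no

No, outside


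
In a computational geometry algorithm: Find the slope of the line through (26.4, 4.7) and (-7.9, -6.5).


slope = (y2-y1)/(x2-x1) = ((-6.5)-4.7)/((-7.9)-26.4) = (-11.2)/(-34.3) = 0.3265

0.3265


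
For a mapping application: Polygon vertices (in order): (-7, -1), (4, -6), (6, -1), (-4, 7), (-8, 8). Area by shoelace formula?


Shoelace sum: ((-7)*(-6) - 4*(-1)) + (4*(-1) - 6*(-6)) + (6*7 - (-4)*(-1)) + ((-4)*8 - (-8)*7) + ((-8)*(-1) - (-7)*8)
= 204
Area = |204|/2 = 102

102


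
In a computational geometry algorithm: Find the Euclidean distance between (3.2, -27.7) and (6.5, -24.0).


dx=3.3, dy=3.7
d^2 = 3.3^2 + 3.7^2 = 24.58
d = sqrt(24.58) = 4.9578

4.9578


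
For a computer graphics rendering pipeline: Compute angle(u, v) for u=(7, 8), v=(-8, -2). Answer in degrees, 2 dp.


u.v = -72, |u| = sqrt(113) = 10.6301, |v| = sqrt(68) = 8.2462
cos(theta) = u.v/(|u||v|) = -72/sqrt(7684) = -0.82137
theta = acos(-0.82137) = 145.22 degrees

145.22 degrees


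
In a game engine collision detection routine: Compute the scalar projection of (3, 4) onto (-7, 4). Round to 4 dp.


u.v = -5, |v| = sqrt(65) = 8.0623
Scalar projection = u.v / |v| = -5 / sqrt(65) = -0.6202

-0.6202


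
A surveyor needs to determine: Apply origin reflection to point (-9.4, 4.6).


Reflection over origin: (x,y) -> (-x,-y)
(-9.4, 4.6) -> (9.4, -4.6)

(9.4, -4.6)


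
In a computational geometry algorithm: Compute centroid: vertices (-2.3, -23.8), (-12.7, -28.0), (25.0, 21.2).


Centroid = ((x_A+x_B+x_C)/3, (y_A+y_B+y_C)/3)
= (((-2.3)+(-12.7)+25)/3, ((-23.8)+(-28)+21.2)/3)
= (3.3333, -10.2)

(3.3333, -10.2)


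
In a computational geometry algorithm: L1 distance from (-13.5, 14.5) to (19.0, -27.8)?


|(-13.5)-19| + |14.5-(-27.8)| = 32.5 + 42.3 = 74.8

74.8


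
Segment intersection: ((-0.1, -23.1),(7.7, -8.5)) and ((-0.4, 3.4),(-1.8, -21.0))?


Cross products: d1=44.42, d2=214.3, d3=211.08, d4=41.2
d1*d2 < 0 and d3*d4 < 0? no

No, they don't intersect


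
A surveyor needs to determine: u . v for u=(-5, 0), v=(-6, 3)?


u . v = u_x*v_x + u_y*v_y = (-5)*(-6) + 0*3
= 30 + 0 = 30

30


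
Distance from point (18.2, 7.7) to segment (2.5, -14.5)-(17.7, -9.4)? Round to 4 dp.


Project P onto AB: t = 1 (clamped to [0,1])
Closest point on segment: (17.7, -9.4)
Distance: 17.1073

17.1073


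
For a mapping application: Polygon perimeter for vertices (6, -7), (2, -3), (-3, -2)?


Sides: (6, -7)->(2, -3): sqrt(32) = 5.656854, (2, -3)->(-3, -2): sqrt(26) = 5.09902, (-3, -2)->(6, -7): sqrt(106) = 10.29563
Sum = 21.051504
Perimeter = 21.0515

21.0515


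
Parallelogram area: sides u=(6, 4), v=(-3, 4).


|u x v| = |6*4 - 4*(-3)|
= |24 - (-12)| = 36

36


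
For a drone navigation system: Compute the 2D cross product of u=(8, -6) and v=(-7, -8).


u x v = u_x*v_y - u_y*v_x = 8*(-8) - (-6)*(-7)
= (-64) - 42 = -106

-106


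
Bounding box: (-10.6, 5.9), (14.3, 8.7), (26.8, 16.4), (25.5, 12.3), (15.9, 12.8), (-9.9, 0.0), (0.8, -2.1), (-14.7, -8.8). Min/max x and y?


x range: [-14.7, 26.8]
y range: [-8.8, 16.4]
Bounding box: (-14.7,-8.8) to (26.8,16.4)

(-14.7,-8.8) to (26.8,16.4)


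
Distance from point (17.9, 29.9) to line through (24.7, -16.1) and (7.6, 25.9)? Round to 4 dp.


|cross product| = 501
|line direction| = sqrt(2056.41) = 45.3477
Distance = 501/sqrt(2056.41) = 11.048

11.048


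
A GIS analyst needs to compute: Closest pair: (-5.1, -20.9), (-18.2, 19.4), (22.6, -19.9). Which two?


d(P0,P1) = 42.3757, d(P0,P2) = 27.718, d(P1,P2) = 56.6492
Closest: P0 and P2

Closest pair: (-5.1, -20.9) and (22.6, -19.9), distance = 27.718


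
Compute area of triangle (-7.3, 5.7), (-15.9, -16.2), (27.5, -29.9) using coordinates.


Area = |x_A(y_B-y_C) + x_B(y_C-y_A) + x_C(y_A-y_B)|/2
= |(-100.01) + 566.04 + 602.25|/2
= 1068.28/2 = 534.14

534.14


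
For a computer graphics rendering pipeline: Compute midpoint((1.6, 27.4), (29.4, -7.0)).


M = ((1.6+29.4)/2, (27.4+(-7))/2)
= (15.5, 10.2)

(15.5, 10.2)


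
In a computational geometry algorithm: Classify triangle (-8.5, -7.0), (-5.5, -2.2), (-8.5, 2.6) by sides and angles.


Side lengths squared: AB^2=32.04, BC^2=32.04, CA^2=92.16
Sorted: [32.04, 32.04, 92.16]
By sides: Isosceles, By angles: Obtuse

Isosceles, Obtuse


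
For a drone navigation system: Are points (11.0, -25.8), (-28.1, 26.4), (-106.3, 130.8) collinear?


Cross product: ((-28.1)-11)*(130.8-(-25.8)) - (26.4-(-25.8))*((-106.3)-11)
= 0

Yes, collinear


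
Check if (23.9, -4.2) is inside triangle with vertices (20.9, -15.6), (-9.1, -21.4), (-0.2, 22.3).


Cross products: AB x AP = -324.6, BC x BP = -1289.02, CA x CP = 354.24
All same sign? no

No, outside


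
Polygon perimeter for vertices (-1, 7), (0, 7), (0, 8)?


Sides: (-1, 7)->(0, 7): sqrt(1) = 1, (0, 7)->(0, 8): sqrt(1) = 1, (0, 8)->(-1, 7): sqrt(2) = 1.414214
Sum = 3.414214
Perimeter = 3.4142

3.4142


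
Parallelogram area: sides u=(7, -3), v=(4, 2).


|u x v| = |7*2 - (-3)*4|
= |14 - (-12)| = 26

26


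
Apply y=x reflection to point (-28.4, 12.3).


Reflection over y=x: (x,y) -> (y,x)
(-28.4, 12.3) -> (12.3, -28.4)

(12.3, -28.4)


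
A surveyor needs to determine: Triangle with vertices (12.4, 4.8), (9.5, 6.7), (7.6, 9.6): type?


Side lengths squared: AB^2=12.02, BC^2=12.02, CA^2=46.08
Sorted: [12.02, 12.02, 46.08]
By sides: Isosceles, By angles: Obtuse

Isosceles, Obtuse


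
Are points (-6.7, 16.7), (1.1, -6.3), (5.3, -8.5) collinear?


Cross product: (1.1-(-6.7))*((-8.5)-16.7) - ((-6.3)-16.7)*(5.3-(-6.7))
= 79.44

No, not collinear


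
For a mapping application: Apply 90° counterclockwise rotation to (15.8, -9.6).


90° CCW: (x,y) -> (-y, x)
(15.8,-9.6) -> (9.6, 15.8)

(9.6, 15.8)


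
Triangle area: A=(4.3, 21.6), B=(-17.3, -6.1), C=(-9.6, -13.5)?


Area = |x_A(y_B-y_C) + x_B(y_C-y_A) + x_C(y_A-y_B)|/2
= |31.82 + 607.23 + (-265.92)|/2
= 373.13/2 = 186.565

186.565


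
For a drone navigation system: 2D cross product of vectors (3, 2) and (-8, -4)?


u x v = u_x*v_y - u_y*v_x = 3*(-4) - 2*(-8)
= (-12) - (-16) = 4

4


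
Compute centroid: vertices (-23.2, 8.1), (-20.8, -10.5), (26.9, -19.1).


Centroid = ((x_A+x_B+x_C)/3, (y_A+y_B+y_C)/3)
= (((-23.2)+(-20.8)+26.9)/3, (8.1+(-10.5)+(-19.1))/3)
= (-5.7, -7.1667)

(-5.7, -7.1667)


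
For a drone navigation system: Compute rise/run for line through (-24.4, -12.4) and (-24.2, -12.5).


slope = (y2-y1)/(x2-x1) = ((-12.5)-(-12.4))/((-24.2)-(-24.4)) = (-0.1)/0.2 = -0.5

-0.5


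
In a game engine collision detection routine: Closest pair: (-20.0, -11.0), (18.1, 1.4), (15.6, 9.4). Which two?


d(P0,P1) = 40.0671, d(P0,P2) = 41.0307, d(P1,P2) = 8.3815
Closest: P1 and P2

Closest pair: (18.1, 1.4) and (15.6, 9.4), distance = 8.3815


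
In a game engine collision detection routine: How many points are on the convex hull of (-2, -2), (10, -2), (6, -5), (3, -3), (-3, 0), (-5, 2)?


Convex hull vertices (CCW): (-5, 2), (-2, -2), (6, -5), (10, -2)
Count = 4

4


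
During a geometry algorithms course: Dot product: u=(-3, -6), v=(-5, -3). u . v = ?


u . v = u_x*v_x + u_y*v_y = (-3)*(-5) + (-6)*(-3)
= 15 + 18 = 33

33


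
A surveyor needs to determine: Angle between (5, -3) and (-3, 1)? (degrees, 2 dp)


u.v = -18, |u| = sqrt(34) = 5.831, |v| = sqrt(10) = 3.1623
cos(theta) = u.v/(|u||v|) = -18/sqrt(340) = -0.976187
theta = acos(-0.976187) = 167.47 degrees

167.47 degrees


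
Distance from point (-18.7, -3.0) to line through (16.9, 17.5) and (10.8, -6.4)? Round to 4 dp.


|cross product| = 725.79
|line direction| = sqrt(608.42) = 24.6662
Distance = 725.79/sqrt(608.42) = 29.4245

29.4245


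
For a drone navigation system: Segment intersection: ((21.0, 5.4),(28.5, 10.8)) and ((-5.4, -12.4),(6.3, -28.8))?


Cross products: d1=641.22, d2=827.4, d3=9.06, d4=-177.12
d1*d2 < 0 and d3*d4 < 0? no

No, they don't intersect


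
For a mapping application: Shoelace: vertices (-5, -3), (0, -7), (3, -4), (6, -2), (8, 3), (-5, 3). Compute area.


Shoelace sum: ((-5)*(-7) - 0*(-3)) + (0*(-4) - 3*(-7)) + (3*(-2) - 6*(-4)) + (6*3 - 8*(-2)) + (8*3 - (-5)*3) + ((-5)*(-3) - (-5)*3)
= 177
Area = |177|/2 = 88.5

88.5


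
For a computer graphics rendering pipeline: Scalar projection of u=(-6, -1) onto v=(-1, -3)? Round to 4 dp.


u.v = 9, |v| = sqrt(10) = 3.1623
Scalar projection = u.v / |v| = 9 / sqrt(10) = 2.846

2.846


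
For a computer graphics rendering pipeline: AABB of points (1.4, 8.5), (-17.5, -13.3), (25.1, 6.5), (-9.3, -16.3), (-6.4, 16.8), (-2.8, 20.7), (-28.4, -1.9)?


x range: [-28.4, 25.1]
y range: [-16.3, 20.7]
Bounding box: (-28.4,-16.3) to (25.1,20.7)

(-28.4,-16.3) to (25.1,20.7)


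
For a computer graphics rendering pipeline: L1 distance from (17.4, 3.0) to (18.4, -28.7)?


|17.4-18.4| + |3-(-28.7)| = 1 + 31.7 = 32.7

32.7


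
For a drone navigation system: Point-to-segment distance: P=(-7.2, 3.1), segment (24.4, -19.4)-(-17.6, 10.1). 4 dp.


Project P onto AB: t = 0.7558 (clamped to [0,1])
Closest point on segment: (-7.3433, 2.8959)
Distance: 0.2494

0.2494


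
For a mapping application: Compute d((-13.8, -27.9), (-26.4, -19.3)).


dx=-12.6, dy=8.6
d^2 = (-12.6)^2 + 8.6^2 = 232.72
d = sqrt(232.72) = 15.2552

15.2552


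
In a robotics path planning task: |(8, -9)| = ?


|u| = sqrt(8^2 + (-9)^2) = sqrt(145) = 12.0416

12.0416


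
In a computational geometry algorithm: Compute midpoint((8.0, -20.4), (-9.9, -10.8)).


M = ((8+(-9.9))/2, ((-20.4)+(-10.8))/2)
= (-0.95, -15.6)

(-0.95, -15.6)


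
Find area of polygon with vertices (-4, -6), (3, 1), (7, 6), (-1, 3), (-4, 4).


Shoelace sum: ((-4)*1 - 3*(-6)) + (3*6 - 7*1) + (7*3 - (-1)*6) + ((-1)*4 - (-4)*3) + ((-4)*(-6) - (-4)*4)
= 100
Area = |100|/2 = 50

50


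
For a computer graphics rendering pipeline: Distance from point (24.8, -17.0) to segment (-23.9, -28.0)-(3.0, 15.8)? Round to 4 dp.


Project P onto AB: t = 0.6782 (clamped to [0,1])
Closest point on segment: (-5.6565, 1.705)
Distance: 35.7418

35.7418
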